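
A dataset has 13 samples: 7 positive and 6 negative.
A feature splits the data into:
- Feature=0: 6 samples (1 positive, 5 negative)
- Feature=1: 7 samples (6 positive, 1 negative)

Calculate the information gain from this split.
0.3771 bits

Information Gain = H(Y) - H(Y|Feature)

Before split:
P(positive) = 7/13 = 0.5385
H(Y) = 0.9957 bits

After split:
Feature=0: H = 0.6500 bits (weight = 6/13)
Feature=1: H = 0.5917 bits (weight = 7/13)
H(Y|Feature) = (6/13)×0.6500 + (7/13)×0.5917 = 0.6186 bits

Information Gain = 0.9957 - 0.6186 = 0.3771 bits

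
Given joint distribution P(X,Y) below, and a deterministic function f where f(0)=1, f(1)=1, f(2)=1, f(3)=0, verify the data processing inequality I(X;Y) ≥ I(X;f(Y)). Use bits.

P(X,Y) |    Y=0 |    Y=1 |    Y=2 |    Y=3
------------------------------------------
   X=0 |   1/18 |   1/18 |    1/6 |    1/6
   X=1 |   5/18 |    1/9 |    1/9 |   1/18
I(X;Y) = 0.1714, I(X;f(Y)) = 0.0795, inequality holds: 0.1714 ≥ 0.0795

Data Processing Inequality: For any Markov chain X → Y → Z, we have I(X;Y) ≥ I(X;Z).

Here Z = f(Y) is a deterministic function of Y, forming X → Y → Z.

Original I(X;Y) = 0.1714 bits

After applying f:
P(X,Z) where Z=f(Y):
- P(X,Z=0) = P(X,Y=3)
- P(X,Z=1) = P(X,Y=0) + P(X,Y=1) + P(X,Y=2)

I(X;Z) = I(X;f(Y)) = 0.0795 bits

Verification: 0.1714 ≥ 0.0795 ✓

Information cannot be created by processing; the function f can only lose information about X.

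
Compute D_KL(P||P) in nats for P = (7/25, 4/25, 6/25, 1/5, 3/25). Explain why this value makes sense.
0.0000 nats

KL divergence satisfies the Gibbs inequality: D_KL(P||Q) ≥ 0 for all distributions P, Q.

D_KL(P||Q) = Σ p(x) log(p(x)/q(x))
Each term is p(x) × log_e(p(x)/p(x)) = p(x) × log_e(1) = 0, so the sum is 0.
D_KL(P||Q) = 0.0000 nats

When P = Q, the KL divergence is exactly 0, as there is no 'divergence' between identical distributions.

This non-negativity is a fundamental property: relative entropy cannot be negative because it measures how different Q is from P.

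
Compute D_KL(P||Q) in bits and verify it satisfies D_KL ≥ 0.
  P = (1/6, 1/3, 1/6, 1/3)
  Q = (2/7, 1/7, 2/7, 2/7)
0.2224 bits

KL divergence satisfies the Gibbs inequality: D_KL(P||Q) ≥ 0 for all distributions P, Q.

D_KL(P||Q) = Σ p(x) log(p(x)/q(x))
Term by term:
  x=0: 1/6 × log_2[(1/6)/(2/7)] = -0.1296
  x=1: 1/3 × log_2[(1/3)/(1/7)] = 0.4075
  x=2: 1/6 × log_2[(1/6)/(2/7)] = -0.1296
  x=3: 1/3 × log_2[(1/3)/(2/7)] = 0.0741
D_KL(P||Q) = 0.2224 bits

D_KL(P||Q) = 0.2224 ≥ 0 ✓

This non-negativity is a fundamental property: relative entropy cannot be negative because it measures how different Q is from P.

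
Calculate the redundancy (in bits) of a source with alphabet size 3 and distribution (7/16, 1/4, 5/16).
0.0388 bits

Redundancy measures how far a source is from maximum entropy:
R = H_max - H(X)

Maximum entropy for 3 symbols: H_max = log_2(3) = 1.5850 bits
Actual entropy: H(X) = 1.5462 bits
Redundancy: R = 1.5850 - 1.5462 = 0.0388 bits

This redundancy represents potential for compression: the source could be compressed by 0.0388 bits per symbol.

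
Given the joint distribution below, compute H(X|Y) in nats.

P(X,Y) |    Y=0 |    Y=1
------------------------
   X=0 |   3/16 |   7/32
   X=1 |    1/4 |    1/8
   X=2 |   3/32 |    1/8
1.0435 nats

Using the chain rule: H(X|Y) = H(X,Y) - H(Y)

First, compute H(X,Y) = 1.7347 nats

Marginal P(Y) = (17/32, 15/32)
H(Y) = 0.6912 nats

H(X|Y) = H(X,Y) - H(Y) = 1.7347 - 0.6912 = 1.0435 nats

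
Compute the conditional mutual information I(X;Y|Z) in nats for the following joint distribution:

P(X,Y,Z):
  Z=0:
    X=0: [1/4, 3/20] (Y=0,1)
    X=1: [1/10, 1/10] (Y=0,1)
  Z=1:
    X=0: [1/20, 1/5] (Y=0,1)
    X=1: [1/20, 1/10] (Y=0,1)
0.0086 nats

Conditional mutual information: I(X;Y|Z) = H(X|Z) + H(Y|Z) - H(X,Y|Z)

H(Z) = 0.6730
H(X,Z) = 1.3195 → H(X|Z) = 0.6465
H(Y,Z) = 1.3055 → H(Y|Z) = 0.6325
H(X,Y,Z) = 1.9434 → H(X,Y|Z) = 1.2704

I(X;Y|Z) = 0.6465 + 0.6325 - 1.2704 = 0.0086 nats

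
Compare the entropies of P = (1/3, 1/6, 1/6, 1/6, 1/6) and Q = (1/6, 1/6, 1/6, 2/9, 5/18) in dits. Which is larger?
Q

Computing entropies in dits:
H(P) = 0.6778
H(Q) = 0.6888

Distribution Q has higher entropy.

Intuition: The distribution closer to uniform (more spread out) has higher entropy.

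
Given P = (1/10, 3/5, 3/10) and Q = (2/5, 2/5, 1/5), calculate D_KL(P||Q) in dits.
0.0983 dits

KL divergence: D_KL(P||Q) = Σ p(x) log(p(x)/q(x))

Computing term by term:
  x=0: 1/10 × log_10[(1/10)/(2/5)] = 1/10 × -0.6021 = -0.0602
  x=1: 3/5 × log_10[(3/5)/(2/5)] = 3/5 × 0.1761 = 0.1057
  x=2: 3/10 × log_10[(3/10)/(1/5)] = 3/10 × 0.1761 = 0.0528

D_KL(P||Q) = 0.0983 dits

Note: KL divergence is always non-negative and equals 0 iff P = Q.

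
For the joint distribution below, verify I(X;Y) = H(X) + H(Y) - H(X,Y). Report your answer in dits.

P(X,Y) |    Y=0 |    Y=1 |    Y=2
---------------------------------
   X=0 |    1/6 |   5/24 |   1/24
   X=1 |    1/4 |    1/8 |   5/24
I(X;Y) = 0.0285 dits

Mutual information has multiple equivalent forms:
- I(X;Y) = H(X) - H(X|Y)
- I(X;Y) = H(Y) - H(Y|X)
- I(X;Y) = H(X) + H(Y) - H(X,Y)

Computing all quantities:
H(X) = 0.2950, H(Y) = 0.4680, H(X,Y) = 0.7345
H(X|Y) = 0.2665, H(Y|X) = 0.4395

Verification:
H(X) - H(X|Y) = 0.2950 - 0.2665 = 0.0285
H(Y) - H(Y|X) = 0.4680 - 0.4395 = 0.0285
H(X) + H(Y) - H(X,Y) = 0.2950 + 0.4680 - 0.7345 = 0.0285

All forms give I(X;Y) = 0.0285 dits. ✓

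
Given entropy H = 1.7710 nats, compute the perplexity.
5.8767

Perplexity is e^H (or exp(H) for natural log).

H = 1.7710 nats
Perplexity = e^1.7710 = 5.8767

Interpretation: The model's uncertainty is equivalent to choosing uniformly among 5.9 options.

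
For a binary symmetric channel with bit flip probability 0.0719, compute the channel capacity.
0.6270 bits

For a binary symmetric channel (BSC) with error probability p:
Capacity C = 1 - H(p) bits per symbol

where H(p) = -p log₂(p) - (1-p) log₂(1-p) is the binary entropy function.

H(0.0719) = 0.3730 bits
C = 1 - 0.3730 = 0.6270 bits per symbol

This means we can reliably transmit up to 0.6270 bits of information per channel use.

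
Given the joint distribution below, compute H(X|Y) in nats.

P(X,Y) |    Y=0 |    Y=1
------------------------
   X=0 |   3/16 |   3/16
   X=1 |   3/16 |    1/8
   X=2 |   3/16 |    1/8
1.0900 nats

Using the chain rule: H(X|Y) = H(X,Y) - H(Y)

First, compute H(X,Y) = 1.7753 nats

Marginal P(Y) = (9/16, 7/16)
H(Y) = 0.6853 nats

H(X|Y) = H(X,Y) - H(Y) = 1.7753 - 0.6853 = 1.0900 nats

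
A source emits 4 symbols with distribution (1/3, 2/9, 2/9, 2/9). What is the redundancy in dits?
0.0075 dits

Redundancy measures how far a source is from maximum entropy:
R = H_max - H(X)

Maximum entropy for 4 symbols: H_max = log_10(4) = 0.6021 dits
Actual entropy: H(X) = 0.5945 dits
Redundancy: R = 0.6021 - 0.5945 = 0.0075 dits

This redundancy represents potential for compression: the source could be compressed by 0.0075 dits per symbol.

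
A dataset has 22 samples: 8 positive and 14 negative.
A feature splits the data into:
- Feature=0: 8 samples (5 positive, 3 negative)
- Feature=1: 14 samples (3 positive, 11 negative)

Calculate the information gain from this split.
0.1216 bits

Information Gain = H(Y) - H(Y|Feature)

Before split:
P(positive) = 8/22 = 0.3636
H(Y) = 0.9457 bits

After split:
Feature=0: H = 0.9544 bits (weight = 8/22)
Feature=1: H = 0.7496 bits (weight = 14/22)
H(Y|Feature) = (8/22)×0.9544 + (14/22)×0.7496 = 0.8241 bits

Information Gain = 0.9457 - 0.8241 = 0.1216 bits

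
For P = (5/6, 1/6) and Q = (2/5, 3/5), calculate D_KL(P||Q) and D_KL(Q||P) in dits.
D_KL(P||Q) = 0.1729, D_KL(Q||P) = 0.2063

KL divergence is not symmetric: D_KL(P||Q) ≠ D_KL(Q||P) in general.

D_KL(P||Q) = 0.1729 dits
D_KL(Q||P) = 0.2063 dits

No, they are not equal!

This asymmetry is why KL divergence is not a true distance metric.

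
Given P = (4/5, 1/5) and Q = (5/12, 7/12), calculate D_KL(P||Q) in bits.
0.4440 bits

KL divergence: D_KL(P||Q) = Σ p(x) log(p(x)/q(x))

Computing term by term:
  x=0: 4/5 × log_2[(4/5)/(5/12)] = 4/5 × 0.9411 = 0.7529
  x=1: 1/5 × log_2[(1/5)/(7/12)] = 1/5 × -1.5443 = -0.3089

D_KL(P||Q) = 0.4440 bits

Note: KL divergence is always non-negative and equals 0 iff P = Q.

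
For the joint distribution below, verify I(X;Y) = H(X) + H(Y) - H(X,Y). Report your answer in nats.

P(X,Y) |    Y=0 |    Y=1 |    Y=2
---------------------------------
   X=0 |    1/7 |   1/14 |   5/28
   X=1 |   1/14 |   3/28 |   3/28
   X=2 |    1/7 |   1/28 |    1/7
I(X;Y) = 0.0345 nats

Mutual information has multiple equivalent forms:
- I(X;Y) = H(X) - H(X|Y)
- I(X;Y) = H(Y) - H(Y|X)
- I(X;Y) = H(X) + H(Y) - H(X,Y)

Computing all quantities:
H(X) = 1.0898, H(Y) = 1.0609, H(X,Y) = 2.1162
H(X|Y) = 1.0553, H(Y|X) = 1.0264

Verification:
H(X) - H(X|Y) = 1.0898 - 1.0553 = 0.0345
H(Y) - H(Y|X) = 1.0609 - 1.0264 = 0.0345
H(X) + H(Y) - H(X,Y) = 1.0898 + 1.0609 - 2.1162 = 0.0345

All forms give I(X;Y) = 0.0345 nats. ✓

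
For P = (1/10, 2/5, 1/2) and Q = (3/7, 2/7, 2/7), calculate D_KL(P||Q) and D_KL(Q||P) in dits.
D_KL(P||Q) = 0.1168, D_KL(Q||P) = 0.1597

KL divergence is not symmetric: D_KL(P||Q) ≠ D_KL(Q||P) in general.

D_KL(P||Q) = 0.1168 dits
D_KL(Q||P) = 0.1597 dits

No, they are not equal!

This asymmetry is why KL divergence is not a true distance metric.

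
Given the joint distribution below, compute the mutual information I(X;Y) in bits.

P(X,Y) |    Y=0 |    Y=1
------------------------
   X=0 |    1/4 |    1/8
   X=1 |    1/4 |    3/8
0.0488 bits

Mutual information: I(X;Y) = H(X) + H(Y) - H(X,Y)

Marginals:
P(X) = (3/8, 5/8), H(X) = 0.9544 bits
P(Y) = (1/2, 1/2), H(Y) = 1.0000 bits

Joint entropy: H(X,Y) = 1.9056 bits

I(X;Y) = 0.9544 + 1.0000 - 1.9056 = 0.0488 bits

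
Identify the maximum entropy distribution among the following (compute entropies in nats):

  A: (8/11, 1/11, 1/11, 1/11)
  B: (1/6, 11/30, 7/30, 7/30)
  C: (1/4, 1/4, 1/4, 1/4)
C

For a discrete distribution over n outcomes, entropy is maximized by the uniform distribution.

Computing entropies:
H(A) = 0.8856 nats
H(B) = 1.3456 nats
H(C) = 1.3863 nats

The uniform distribution (where all probabilities equal 1/4) achieves the maximum entropy of log_e(4) = 1.3863 nats.

Distribution C has the highest entropy.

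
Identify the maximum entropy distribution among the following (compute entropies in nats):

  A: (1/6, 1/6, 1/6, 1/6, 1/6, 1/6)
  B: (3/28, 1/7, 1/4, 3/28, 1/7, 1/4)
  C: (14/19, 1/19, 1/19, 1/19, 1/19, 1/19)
A

For a discrete distribution over n outcomes, entropy is maximized by the uniform distribution.

Computing entropies:
H(A) = 1.7918 nats
H(B) = 1.7277 nats
H(C) = 0.9999 nats

The uniform distribution (where all probabilities equal 1/6) achieves the maximum entropy of log_e(6) = 1.7918 nats.

Distribution A has the highest entropy.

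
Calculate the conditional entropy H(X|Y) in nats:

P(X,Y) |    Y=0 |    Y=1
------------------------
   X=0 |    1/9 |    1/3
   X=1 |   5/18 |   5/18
0.6537 nats

Using the chain rule: H(X|Y) = H(X,Y) - H(Y)

First, compute H(X,Y) = 1.3220 nats

Marginal P(Y) = (7/18, 11/18)
H(Y) = 0.6682 nats

H(X|Y) = H(X,Y) - H(Y) = 1.3220 - 0.6682 = 0.6537 nats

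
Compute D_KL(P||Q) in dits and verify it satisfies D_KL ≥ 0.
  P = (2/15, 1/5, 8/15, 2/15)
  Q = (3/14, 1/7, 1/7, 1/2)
0.2303 dits

KL divergence satisfies the Gibbs inequality: D_KL(P||Q) ≥ 0 for all distributions P, Q.

D_KL(P||Q) = Σ p(x) log(p(x)/q(x))
Term by term:
  x=0: 2/15 × log_10[(2/15)/(3/14)] = -0.0275
  x=1: 1/5 × log_10[(1/5)/(1/7)] = 0.0292
  x=2: 8/15 × log_10[(8/15)/(1/7)] = 0.3051
  x=3: 2/15 × log_10[(2/15)/(1/2)] = -0.0765
D_KL(P||Q) = 0.2303 dits

D_KL(P||Q) = 0.2303 ≥ 0 ✓

This non-negativity is a fundamental property: relative entropy cannot be negative because it measures how different Q is from P.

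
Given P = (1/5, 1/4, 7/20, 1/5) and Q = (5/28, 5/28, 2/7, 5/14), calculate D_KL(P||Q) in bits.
0.0892 bits

KL divergence: D_KL(P||Q) = Σ p(x) log(p(x)/q(x))

Computing term by term:
  x=0: 1/5 × log_2[(1/5)/(5/28)] = 1/5 × 0.1635 = 0.0327
  x=1: 1/4 × log_2[(1/4)/(5/28)] = 1/4 × 0.4854 = 0.1214
  x=2: 7/20 × log_2[(7/20)/(2/7)] = 7/20 × 0.2928 = 0.1025
  x=3: 1/5 × log_2[(1/5)/(5/14)] = 1/5 × -0.8365 = -0.1673

D_KL(P||Q) = 0.0892 bits

Note: KL divergence is always non-negative and equals 0 iff P = Q.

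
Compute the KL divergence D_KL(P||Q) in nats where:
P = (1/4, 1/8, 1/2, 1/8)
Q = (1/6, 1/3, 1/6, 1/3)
0.4055 nats

KL divergence: D_KL(P||Q) = Σ p(x) log(p(x)/q(x))

Computing term by term:
  x=0: 1/4 × log_e[(1/4)/(1/6)] = 1/4 × 0.4055 = 0.1014
  x=1: 1/8 × log_e[(1/8)/(1/3)] = 1/8 × -0.9808 = -0.1226
  x=2: 1/2 × log_e[(1/2)/(1/6)] = 1/2 × 1.0986 = 0.5493
  x=3: 1/8 × log_e[(1/8)/(1/3)] = 1/8 × -0.9808 = -0.1226

D_KL(P||Q) = 0.4055 nats

Note: KL divergence is always non-negative and equals 0 iff P = Q.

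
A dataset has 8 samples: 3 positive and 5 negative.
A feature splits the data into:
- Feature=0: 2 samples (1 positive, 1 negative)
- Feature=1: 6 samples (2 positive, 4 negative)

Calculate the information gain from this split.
0.0157 bits

Information Gain = H(Y) - H(Y|Feature)

Before split:
P(positive) = 3/8 = 0.3750
H(Y) = 0.9544 bits

After split:
Feature=0: H = 1.0000 bits (weight = 2/8)
Feature=1: H = 0.9183 bits (weight = 6/8)
H(Y|Feature) = (2/8)×1.0000 + (6/8)×0.9183 = 0.9387 bits

Information Gain = 0.9544 - 0.9387 = 0.0157 bits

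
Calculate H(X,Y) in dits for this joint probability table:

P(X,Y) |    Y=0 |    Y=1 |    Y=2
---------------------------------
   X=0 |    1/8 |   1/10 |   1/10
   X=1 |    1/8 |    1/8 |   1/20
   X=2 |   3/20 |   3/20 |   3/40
0.9353 dits

Joint entropy is H(X,Y) = -Σ_{x,y} p(x,y) log p(x,y).

Summing over all non-zero entries:
H(X,Y) = -[1/8·log_10(1/8) + 1/10·log_10(1/10) + 1/10·log_10(1/10) + 1/8·log_10(1/8) + 1/8·log_10(1/8) + 1/20·log_10(1/20) + 3/20·log_10(3/20) + 3/20·log_10(3/20) + 3/40·log_10(3/40)]
H(X,Y) = 0.9353 dits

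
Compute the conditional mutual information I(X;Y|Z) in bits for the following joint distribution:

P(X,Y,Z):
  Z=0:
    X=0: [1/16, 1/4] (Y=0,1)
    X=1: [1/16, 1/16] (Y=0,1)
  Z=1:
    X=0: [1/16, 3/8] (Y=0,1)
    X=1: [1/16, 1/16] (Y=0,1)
0.0730 bits

Conditional mutual information: I(X;Y|Z) = H(X|Z) + H(Y|Z) - H(X,Y|Z)

H(Z) = 0.9887
H(X,Z) = 1.7962 → H(X|Z) = 0.8075
H(Y,Z) = 1.7962 → H(Y|Z) = 0.8075
H(X,Y,Z) = 2.5306 → H(X,Y|Z) = 1.5419

I(X;Y|Z) = 0.8075 + 0.8075 - 1.5419 = 0.0730 bits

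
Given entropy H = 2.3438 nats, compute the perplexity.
10.4208

Perplexity is e^H (or exp(H) for natural log).

H = 2.3438 nats
Perplexity = e^2.3438 = 10.4208

Interpretation: The model's uncertainty is equivalent to choosing uniformly among 10.4 options.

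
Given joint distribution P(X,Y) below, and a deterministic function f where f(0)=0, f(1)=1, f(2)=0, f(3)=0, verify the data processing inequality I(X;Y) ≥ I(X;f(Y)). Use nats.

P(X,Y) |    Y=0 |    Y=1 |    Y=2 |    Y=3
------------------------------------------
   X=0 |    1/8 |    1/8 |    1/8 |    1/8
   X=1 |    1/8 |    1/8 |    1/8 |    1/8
I(X;Y) = 0.0000, I(X;f(Y)) = 0.0000, inequality holds: 0.0000 ≥ 0.0000

Data Processing Inequality: For any Markov chain X → Y → Z, we have I(X;Y) ≥ I(X;Z).

Here Z = f(Y) is a deterministic function of Y, forming X → Y → Z.

Original I(X;Y) = 0.0000 nats

After applying f:
P(X,Z) where Z=f(Y):
- P(X,Z=0) = P(X,Y=0) + P(X,Y=2) + P(X,Y=3)
- P(X,Z=1) = P(X,Y=1)

I(X;Z) = I(X;f(Y)) = 0.0000 nats

Verification: 0.0000 ≥ 0.0000 ✓

Information cannot be created by processing; the function f can only lose information about X.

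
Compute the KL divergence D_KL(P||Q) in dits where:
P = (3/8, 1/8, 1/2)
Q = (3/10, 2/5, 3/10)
0.0841 dits

KL divergence: D_KL(P||Q) = Σ p(x) log(p(x)/q(x))

Computing term by term:
  x=0: 3/8 × log_10[(3/8)/(3/10)] = 3/8 × 0.0969 = 0.0363
  x=1: 1/8 × log_10[(1/8)/(2/5)] = 1/8 × -0.5051 = -0.0631
  x=2: 1/2 × log_10[(1/2)/(3/10)] = 1/2 × 0.2218 = 0.1109

D_KL(P||Q) = 0.0841 dits

Note: KL divergence is always non-negative and equals 0 iff P = Q.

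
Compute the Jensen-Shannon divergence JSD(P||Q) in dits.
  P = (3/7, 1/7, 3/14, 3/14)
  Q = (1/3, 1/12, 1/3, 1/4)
0.0061 dits

Jensen-Shannon divergence is:
JSD(P||Q) = 0.5 × D_KL(P||M) + 0.5 × D_KL(Q||M)
where M = 0.5 × (P + Q) is the mixture distribution.

M = 0.5 × (3/7, 1/7, 3/14, 3/14) + 0.5 × (1/3, 1/12, 1/3, 1/4) = (8/21, 0.113095, 0.27381, 0.232143)

D_KL(P||M) = 0.0062 dits
D_KL(Q||M) = 0.0061 dits

JSD(P||Q) = 0.5 × 0.0062 + 0.5 × 0.0061 = 0.0061 dits

Unlike KL divergence, JSD is symmetric and bounded: 0 ≤ JSD ≤ log(2).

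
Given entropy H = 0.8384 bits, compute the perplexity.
1.7881

Perplexity is 2^H (or exp(H) for natural log).

H = 0.8384 bits
Perplexity = 2^0.8384 = 1.7881

Interpretation: The model's uncertainty is equivalent to choosing uniformly among 1.8 options.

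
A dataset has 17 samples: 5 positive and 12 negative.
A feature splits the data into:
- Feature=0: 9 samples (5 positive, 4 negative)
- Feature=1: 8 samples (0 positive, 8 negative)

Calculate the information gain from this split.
0.3493 bits

Information Gain = H(Y) - H(Y|Feature)

Before split:
P(positive) = 5/17 = 0.2941
H(Y) = 0.8740 bits

After split:
Feature=0: H = 0.9911 bits (weight = 9/17)
Feature=1: H = 0.0000 bits (weight = 8/17)
H(Y|Feature) = (9/17)×0.9911 + (8/17)×0.0000 = 0.5247 bits

Information Gain = 0.8740 - 0.5247 = 0.3493 bits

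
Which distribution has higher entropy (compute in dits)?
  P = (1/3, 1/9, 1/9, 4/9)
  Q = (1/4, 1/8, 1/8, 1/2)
P

Computing entropies in dits:
H(P) = 0.5276
H(Q) = 0.5268

Distribution P has higher entropy.

Intuition: The distribution closer to uniform (more spread out) has higher entropy.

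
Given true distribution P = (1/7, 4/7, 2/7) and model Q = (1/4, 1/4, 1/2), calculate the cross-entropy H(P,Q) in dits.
0.5161 dits

Cross-entropy: H(P,Q) = -Σ p(x) log q(x)

Alternatively: H(P,Q) = H(P) + D_KL(P||Q)
H(P) = 0.4151 dits
D_KL(P||Q) = 0.1010 dits

H(P,Q) = 0.4151 + 0.1010 = 0.5161 dits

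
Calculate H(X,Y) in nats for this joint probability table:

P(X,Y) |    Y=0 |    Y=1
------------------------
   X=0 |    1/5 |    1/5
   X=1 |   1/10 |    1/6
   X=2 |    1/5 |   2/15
1.7632 nats

Joint entropy is H(X,Y) = -Σ_{x,y} p(x,y) log p(x,y).

Summing over all non-zero entries:
H(X,Y) = -[1/5·log_e(1/5) + 1/5·log_e(1/5) + 1/10·log_e(1/10) + 1/6·log_e(1/6) + 1/5·log_e(1/5) + 2/15·log_e(2/15)]
H(X,Y) = 1.7632 nats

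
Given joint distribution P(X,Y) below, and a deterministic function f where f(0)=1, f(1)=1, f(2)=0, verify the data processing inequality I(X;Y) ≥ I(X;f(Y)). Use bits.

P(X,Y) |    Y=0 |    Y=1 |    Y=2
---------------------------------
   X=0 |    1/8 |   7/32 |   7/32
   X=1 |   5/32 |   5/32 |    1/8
I(X;Y) = 0.0174, I(X;f(Y)) = 0.0085, inequality holds: 0.0174 ≥ 0.0085

Data Processing Inequality: For any Markov chain X → Y → Z, we have I(X;Y) ≥ I(X;Z).

Here Z = f(Y) is a deterministic function of Y, forming X → Y → Z.

Original I(X;Y) = 0.0174 bits

After applying f:
P(X,Z) where Z=f(Y):
- P(X,Z=0) = P(X,Y=2)
- P(X,Z=1) = P(X,Y=0) + P(X,Y=1)

I(X;Z) = I(X;f(Y)) = 0.0085 bits

Verification: 0.0174 ≥ 0.0085 ✓

Information cannot be created by processing; the function f can only lose information about X.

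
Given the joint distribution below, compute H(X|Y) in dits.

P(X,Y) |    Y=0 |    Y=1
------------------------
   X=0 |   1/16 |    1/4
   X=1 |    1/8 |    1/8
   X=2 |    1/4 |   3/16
0.4407 dits

Using the chain rule: H(X|Y) = H(X,Y) - H(Y)

First, compute H(X,Y) = 0.7384 dits

Marginal P(Y) = (7/16, 9/16)
H(Y) = 0.2976 dits

H(X|Y) = H(X,Y) - H(Y) = 0.7384 - 0.2976 = 0.4407 dits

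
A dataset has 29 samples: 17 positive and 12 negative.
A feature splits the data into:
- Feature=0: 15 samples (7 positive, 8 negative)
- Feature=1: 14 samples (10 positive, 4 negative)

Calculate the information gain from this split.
0.0462 bits

Information Gain = H(Y) - H(Y|Feature)

Before split:
P(positive) = 17/29 = 0.5862
H(Y) = 0.9784 bits

After split:
Feature=0: H = 0.9968 bits (weight = 15/29)
Feature=1: H = 0.8631 bits (weight = 14/29)
H(Y|Feature) = (15/29)×0.9968 + (14/29)×0.8631 = 0.9323 bits

Information Gain = 0.9784 - 0.9323 = 0.0462 bits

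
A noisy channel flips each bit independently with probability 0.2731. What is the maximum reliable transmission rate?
0.1541 bits

For a binary symmetric channel (BSC) with error probability p:
Capacity C = 1 - H(p) bits per symbol

where H(p) = -p log₂(p) - (1-p) log₂(1-p) is the binary entropy function.

H(0.2731) = 0.8459 bits
C = 1 - 0.8459 = 0.1541 bits per symbol

This means we can reliably transmit up to 0.1541 bits of information per channel use.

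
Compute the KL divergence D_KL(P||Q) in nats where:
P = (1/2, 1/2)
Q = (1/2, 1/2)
0.0000 nats

KL divergence: D_KL(P||Q) = Σ p(x) log(p(x)/q(x))

Computing term by term:
  x=0: 1/2 × log_e[(1/2)/(1/2)] = 1/2 × 0.0000 = 0.0000
  x=1: 1/2 × log_e[(1/2)/(1/2)] = 1/2 × 0.0000 = 0.0000

D_KL(P||Q) = 0.0000 nats

Note: KL divergence is always non-negative and equals 0 iff P = Q.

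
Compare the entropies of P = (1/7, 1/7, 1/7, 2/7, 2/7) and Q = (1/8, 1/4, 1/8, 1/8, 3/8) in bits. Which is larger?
P

Computing entropies in bits:
H(P) = 2.2359
H(Q) = 2.1556

Distribution P has higher entropy.

Intuition: The distribution closer to uniform (more spread out) has higher entropy.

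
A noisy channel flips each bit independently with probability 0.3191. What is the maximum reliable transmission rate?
0.0966 bits

For a binary symmetric channel (BSC) with error probability p:
Capacity C = 1 - H(p) bits per symbol

where H(p) = -p log₂(p) - (1-p) log₂(1-p) is the binary entropy function.

H(0.3191) = 0.9034 bits
C = 1 - 0.9034 = 0.0966 bits per symbol

This means we can reliably transmit up to 0.0966 bits of information per channel use.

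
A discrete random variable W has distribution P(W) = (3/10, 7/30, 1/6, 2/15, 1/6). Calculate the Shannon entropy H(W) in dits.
0.6804 dits

Shannon entropy is H(X) = -Σ p(x) log p(x).

For P = (3/10, 7/30, 1/6, 2/15, 1/6):
H = -3/10 × log_10(3/10) -7/30 × log_10(7/30) -1/6 × log_10(1/6) -2/15 × log_10(2/15) -1/6 × log_10(1/6)
H = 0.6804 dits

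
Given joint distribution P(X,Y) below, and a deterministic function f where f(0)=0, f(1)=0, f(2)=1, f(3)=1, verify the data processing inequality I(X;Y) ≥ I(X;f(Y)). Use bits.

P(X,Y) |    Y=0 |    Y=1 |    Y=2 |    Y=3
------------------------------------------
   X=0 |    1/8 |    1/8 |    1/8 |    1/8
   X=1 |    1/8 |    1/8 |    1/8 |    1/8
I(X;Y) = 0.0000, I(X;f(Y)) = 0.0000, inequality holds: 0.0000 ≥ 0.0000

Data Processing Inequality: For any Markov chain X → Y → Z, we have I(X;Y) ≥ I(X;Z).

Here Z = f(Y) is a deterministic function of Y, forming X → Y → Z.

Original I(X;Y) = 0.0000 bits

After applying f:
P(X,Z) where Z=f(Y):
- P(X,Z=0) = P(X,Y=0) + P(X,Y=1)
- P(X,Z=1) = P(X,Y=2) + P(X,Y=3)

I(X;Z) = I(X;f(Y)) = 0.0000 bits

Verification: 0.0000 ≥ 0.0000 ✓

Information cannot be created by processing; the function f can only lose information about X.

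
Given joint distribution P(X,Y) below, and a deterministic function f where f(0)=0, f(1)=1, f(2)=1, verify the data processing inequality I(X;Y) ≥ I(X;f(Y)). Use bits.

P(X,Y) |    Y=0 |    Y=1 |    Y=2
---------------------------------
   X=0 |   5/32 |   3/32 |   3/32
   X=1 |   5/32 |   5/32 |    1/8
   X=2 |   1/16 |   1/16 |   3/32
I(X;Y) = 0.0196, I(X;f(Y)) = 0.0126, inequality holds: 0.0196 ≥ 0.0126

Data Processing Inequality: For any Markov chain X → Y → Z, we have I(X;Y) ≥ I(X;Z).

Here Z = f(Y) is a deterministic function of Y, forming X → Y → Z.

Original I(X;Y) = 0.0196 bits

After applying f:
P(X,Z) where Z=f(Y):
- P(X,Z=0) = P(X,Y=0)
- P(X,Z=1) = P(X,Y=1) + P(X,Y=2)

I(X;Z) = I(X;f(Y)) = 0.0126 bits

Verification: 0.0196 ≥ 0.0126 ✓

Information cannot be created by processing; the function f can only lose information about X.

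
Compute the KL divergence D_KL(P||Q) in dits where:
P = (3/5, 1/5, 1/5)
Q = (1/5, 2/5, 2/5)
0.1659 dits

KL divergence: D_KL(P||Q) = Σ p(x) log(p(x)/q(x))

Computing term by term:
  x=0: 3/5 × log_10[(3/5)/(1/5)] = 3/5 × 0.4771 = 0.2863
  x=1: 1/5 × log_10[(1/5)/(2/5)] = 1/5 × -0.3010 = -0.0602
  x=2: 1/5 × log_10[(1/5)/(2/5)] = 1/5 × -0.3010 = -0.0602

D_KL(P||Q) = 0.1659 dits

Note: KL divergence is always non-negative and equals 0 iff P = Q.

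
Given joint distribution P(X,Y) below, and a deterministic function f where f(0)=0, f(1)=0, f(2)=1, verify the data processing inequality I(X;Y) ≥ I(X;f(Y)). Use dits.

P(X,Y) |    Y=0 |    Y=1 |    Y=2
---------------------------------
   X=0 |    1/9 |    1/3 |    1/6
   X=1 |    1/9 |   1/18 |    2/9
I(X;Y) = 0.0387, I(X;f(Y)) = 0.0194, inequality holds: 0.0387 ≥ 0.0194

Data Processing Inequality: For any Markov chain X → Y → Z, we have I(X;Y) ≥ I(X;Z).

Here Z = f(Y) is a deterministic function of Y, forming X → Y → Z.

Original I(X;Y) = 0.0387 dits

After applying f:
P(X,Z) where Z=f(Y):
- P(X,Z=0) = P(X,Y=0) + P(X,Y=1)
- P(X,Z=1) = P(X,Y=2)

I(X;Z) = I(X;f(Y)) = 0.0194 dits

Verification: 0.0387 ≥ 0.0194 ✓

Information cannot be created by processing; the function f can only lose information about X.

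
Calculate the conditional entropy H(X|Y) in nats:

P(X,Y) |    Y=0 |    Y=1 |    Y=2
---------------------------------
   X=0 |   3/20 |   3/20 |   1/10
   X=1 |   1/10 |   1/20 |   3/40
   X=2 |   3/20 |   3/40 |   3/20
1.0503 nats

Using the chain rule: H(X|Y) = H(X,Y) - H(Y)

First, compute H(X,Y) = 2.1371 nats

Marginal P(Y) = (2/5, 11/40, 13/40)
H(Y) = 1.0868 nats

H(X|Y) = H(X,Y) - H(Y) = 2.1371 - 1.0868 = 1.0503 nats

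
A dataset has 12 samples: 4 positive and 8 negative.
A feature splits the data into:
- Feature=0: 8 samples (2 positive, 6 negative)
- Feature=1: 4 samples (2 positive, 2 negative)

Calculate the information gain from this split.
0.0441 bits

Information Gain = H(Y) - H(Y|Feature)

Before split:
P(positive) = 4/12 = 0.3333
H(Y) = 0.9183 bits

After split:
Feature=0: H = 0.8113 bits (weight = 8/12)
Feature=1: H = 1.0000 bits (weight = 4/12)
H(Y|Feature) = (8/12)×0.8113 + (4/12)×1.0000 = 0.8742 bits

Information Gain = 0.9183 - 0.8742 = 0.0441 bits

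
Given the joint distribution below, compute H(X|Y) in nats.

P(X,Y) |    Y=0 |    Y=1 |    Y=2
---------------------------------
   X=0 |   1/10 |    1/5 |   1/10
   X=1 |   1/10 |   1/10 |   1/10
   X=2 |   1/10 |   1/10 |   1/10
1.0751 nats

Using the chain rule: H(X|Y) = H(X,Y) - H(Y)

First, compute H(X,Y) = 2.1640 nats

Marginal P(Y) = (3/10, 2/5, 3/10)
H(Y) = 1.0889 nats

H(X|Y) = H(X,Y) - H(Y) = 2.1640 - 1.0889 = 1.0751 nats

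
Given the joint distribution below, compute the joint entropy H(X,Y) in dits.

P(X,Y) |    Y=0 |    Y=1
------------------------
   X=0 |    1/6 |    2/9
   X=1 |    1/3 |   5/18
0.5884 dits

Joint entropy is H(X,Y) = -Σ_{x,y} p(x,y) log p(x,y).

Summing over all non-zero entries:
H(X,Y) = -[1/6·log_10(1/6) + 2/9·log_10(2/9) + 1/3·log_10(1/3) + 5/18·log_10(5/18)]
H(X,Y) = 0.5884 dits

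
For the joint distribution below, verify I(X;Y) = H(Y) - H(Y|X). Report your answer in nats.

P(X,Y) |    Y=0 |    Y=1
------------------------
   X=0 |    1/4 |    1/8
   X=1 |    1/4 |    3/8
I(X;Y) = 0.0338 nats

Mutual information has multiple equivalent forms:
- I(X;Y) = H(X) - H(X|Y)
- I(X;Y) = H(Y) - H(Y|X)
- I(X;Y) = H(X) + H(Y) - H(X,Y)

Computing all quantities:
H(X) = 0.6616, H(Y) = 0.6931, H(X,Y) = 1.3209
H(X|Y) = 0.6277, H(Y|X) = 0.6593

Verification:
H(X) - H(X|Y) = 0.6616 - 0.6277 = 0.0338
H(Y) - H(Y|X) = 0.6931 - 0.6593 = 0.0338
H(X) + H(Y) - H(X,Y) = 0.6616 + 0.6931 - 1.3209 = 0.0338

All forms give I(X;Y) = 0.0338 nats. ✓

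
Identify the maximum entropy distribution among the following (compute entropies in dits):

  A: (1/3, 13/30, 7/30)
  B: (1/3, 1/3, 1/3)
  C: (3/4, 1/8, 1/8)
B

For a discrete distribution over n outcomes, entropy is maximized by the uniform distribution.

Computing entropies:
H(A) = 0.4639 dits
H(B) = 0.4771 dits
H(C) = 0.3195 dits

The uniform distribution (where all probabilities equal 1/3) achieves the maximum entropy of log_10(3) = 0.4771 dits.

Distribution B has the highest entropy.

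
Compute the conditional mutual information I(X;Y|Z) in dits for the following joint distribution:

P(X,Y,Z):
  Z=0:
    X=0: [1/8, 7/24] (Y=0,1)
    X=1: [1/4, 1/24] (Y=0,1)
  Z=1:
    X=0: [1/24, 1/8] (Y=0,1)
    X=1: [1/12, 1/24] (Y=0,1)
0.0615 dits

Conditional mutual information: I(X;Y|Z) = H(X|Z) + H(Y|Z) - H(X,Y|Z)

H(Z) = 0.2622
H(X,Z) = 0.5571 → H(X|Z) = 0.2949
H(Y,Z) = 0.5614 → H(Y|Z) = 0.2992
H(X,Y,Z) = 0.7948 → H(X,Y|Z) = 0.5327

I(X;Y|Z) = 0.2949 + 0.2992 - 0.5327 = 0.0615 dits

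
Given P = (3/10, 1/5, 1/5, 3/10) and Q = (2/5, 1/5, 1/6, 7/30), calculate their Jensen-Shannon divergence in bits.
0.0093 bits

Jensen-Shannon divergence is:
JSD(P||Q) = 0.5 × D_KL(P||M) + 0.5 × D_KL(Q||M)
where M = 0.5 × (P + Q) is the mixture distribution.

M = 0.5 × (3/10, 1/5, 1/5, 3/10) + 0.5 × (2/5, 1/5, 1/6, 7/30) = (7/20, 1/5, 0.183333, 4/15)

D_KL(P||M) = 0.0094 bits
D_KL(Q||M) = 0.0092 bits

JSD(P||Q) = 0.5 × 0.0094 + 0.5 × 0.0092 = 0.0093 bits

Unlike KL divergence, JSD is symmetric and bounded: 0 ≤ JSD ≤ log(2).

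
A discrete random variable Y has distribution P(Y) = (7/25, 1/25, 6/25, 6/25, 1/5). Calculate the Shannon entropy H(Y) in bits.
2.1526 bits

Shannon entropy is H(X) = -Σ p(x) log p(x).

For P = (7/25, 1/25, 6/25, 6/25, 1/5):
H = -7/25 × log_2(7/25) -1/25 × log_2(1/25) -6/25 × log_2(6/25) -6/25 × log_2(6/25) -1/5 × log_2(1/5)
H = 2.1526 bits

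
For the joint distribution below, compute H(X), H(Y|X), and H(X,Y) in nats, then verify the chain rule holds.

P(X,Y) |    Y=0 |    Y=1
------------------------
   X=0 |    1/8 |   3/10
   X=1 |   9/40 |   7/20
H(X,Y) = 1.3242, H(X) = 0.6819, H(Y|X) = 0.6423 (all in nats)

Chain rule: H(X,Y) = H(X) + H(Y|X)

Left side — joint entropy directly:
H(X,Y) = -Σ p(x,y) log p(x,y) = 1.3242 nats

Right side — compute H(Y|X) from the conditional distributions:
P(X) = (17/40, 23/40), so H(X) = 0.6819 nats
H(Y|X) = Σ_x P(X=x) · H(Y|X=x):
  P(Y|X=0) = (5/17, 12/17), H(Y|X=0) = 0.6058, weight P(X=0) = 17/40
  P(Y|X=1) = (9/23, 14/23), H(Y|X=1) = 0.6693, weight P(X=1) = 23/40
H(Y|X) = 0.6423 nats

H(X) + H(Y|X) = 0.6819 + 0.6423 = 1.3242 nats

Both sides equal 1.3242 nats. ✓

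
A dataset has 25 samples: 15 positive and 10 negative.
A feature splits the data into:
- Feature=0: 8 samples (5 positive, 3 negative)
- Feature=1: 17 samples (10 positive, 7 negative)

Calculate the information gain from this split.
0.0009 bits

Information Gain = H(Y) - H(Y|Feature)

Before split:
P(positive) = 15/25 = 0.6000
H(Y) = 0.9710 bits

After split:
Feature=0: H = 0.9544 bits (weight = 8/25)
Feature=1: H = 0.9774 bits (weight = 17/25)
H(Y|Feature) = (8/25)×0.9544 + (17/25)×0.9774 = 0.9701 bits

Information Gain = 0.9710 - 0.9701 = 0.0009 bits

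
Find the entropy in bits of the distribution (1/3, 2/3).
0.9183 bits

Shannon entropy is H(X) = -Σ p(x) log p(x).

For P = (1/3, 2/3):
H = -1/3 × log_2(1/3) -2/3 × log_2(2/3)
H = 0.9183 bits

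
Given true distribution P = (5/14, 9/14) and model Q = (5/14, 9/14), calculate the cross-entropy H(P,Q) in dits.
0.2831 dits

Cross-entropy: H(P,Q) = -Σ p(x) log q(x)

Alternatively: H(P,Q) = H(P) + D_KL(P||Q)
H(P) = 0.2831 dits
D_KL(P||Q) = 0.0000 dits

H(P,Q) = 0.2831 + 0.0000 = 0.2831 dits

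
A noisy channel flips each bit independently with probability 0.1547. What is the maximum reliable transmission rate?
0.3785 bits

For a binary symmetric channel (BSC) with error probability p:
Capacity C = 1 - H(p) bits per symbol

where H(p) = -p log₂(p) - (1-p) log₂(1-p) is the binary entropy function.

H(0.1547) = 0.6215 bits
C = 1 - 0.6215 = 0.3785 bits per symbol

This means we can reliably transmit up to 0.3785 bits of information per channel use.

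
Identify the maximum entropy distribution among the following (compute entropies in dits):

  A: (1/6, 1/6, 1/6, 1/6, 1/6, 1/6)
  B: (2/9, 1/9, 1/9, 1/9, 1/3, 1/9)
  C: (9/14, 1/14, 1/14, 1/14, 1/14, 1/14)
A

For a discrete distribution over n outcomes, entropy is maximized by the uniform distribution.

Computing entropies:
H(A) = 0.7782 dits
H(B) = 0.7283 dits
H(C) = 0.5327 dits

The uniform distribution (where all probabilities equal 1/6) achieves the maximum entropy of log_10(6) = 0.7782 dits.

Distribution A has the highest entropy.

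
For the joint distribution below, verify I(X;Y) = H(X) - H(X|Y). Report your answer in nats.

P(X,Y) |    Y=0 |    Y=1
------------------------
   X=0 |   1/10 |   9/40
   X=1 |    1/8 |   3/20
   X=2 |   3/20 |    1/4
I(X;Y) = 0.0069 nats

Mutual information has multiple equivalent forms:
- I(X;Y) = H(X) - H(X|Y)
- I(X;Y) = H(Y) - H(Y|X)
- I(X;Y) = H(X) + H(Y) - H(X,Y)

Computing all quantities:
H(X) = 1.0868, H(Y) = 0.6616, H(X,Y) = 1.7415
H(X|Y) = 1.0800, H(Y|X) = 0.6547

Verification:
H(X) - H(X|Y) = 1.0868 - 1.0800 = 0.0069
H(Y) - H(Y|X) = 0.6616 - 0.6547 = 0.0069
H(X) + H(Y) - H(X,Y) = 1.0868 + 0.6616 - 1.7415 = 0.0069

All forms give I(X;Y) = 0.0069 nats. ✓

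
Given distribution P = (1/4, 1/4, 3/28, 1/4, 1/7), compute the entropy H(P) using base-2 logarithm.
2.2463 bits

Shannon entropy is H(X) = -Σ p(x) log p(x).

For P = (1/4, 1/4, 3/28, 1/4, 1/7):
H = -1/4 × log_2(1/4) -1/4 × log_2(1/4) -3/28 × log_2(3/28) -1/4 × log_2(1/4) -1/7 × log_2(1/7)
H = 2.2463 bits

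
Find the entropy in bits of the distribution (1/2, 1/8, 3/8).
1.4056 bits

Shannon entropy is H(X) = -Σ p(x) log p(x).

For P = (1/2, 1/8, 3/8):
H = -1/2 × log_2(1/2) -1/8 × log_2(1/8) -3/8 × log_2(3/8)
H = 1.4056 bits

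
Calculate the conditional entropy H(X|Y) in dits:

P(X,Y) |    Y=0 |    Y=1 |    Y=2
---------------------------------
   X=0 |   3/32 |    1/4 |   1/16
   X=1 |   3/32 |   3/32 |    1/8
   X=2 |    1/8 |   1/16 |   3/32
0.4406 dits

Using the chain rule: H(X|Y) = H(X,Y) - H(Y)

First, compute H(X,Y) = 0.9123 dits

Marginal P(Y) = (5/16, 13/32, 9/32)
H(Y) = 0.4717 dits

H(X|Y) = H(X,Y) - H(Y) = 0.9123 - 0.4717 = 0.4406 dits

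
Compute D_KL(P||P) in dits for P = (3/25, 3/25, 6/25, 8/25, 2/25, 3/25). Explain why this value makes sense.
0.0000 dits

KL divergence satisfies the Gibbs inequality: D_KL(P||Q) ≥ 0 for all distributions P, Q.

D_KL(P||Q) = Σ p(x) log(p(x)/q(x))
Each term is p(x) × log_10(p(x)/p(x)) = p(x) × log_10(1) = 0, so the sum is 0.
D_KL(P||Q) = 0.0000 dits

When P = Q, the KL divergence is exactly 0, as there is no 'divergence' between identical distributions.

This non-negativity is a fundamental property: relative entropy cannot be negative because it measures how different Q is from P.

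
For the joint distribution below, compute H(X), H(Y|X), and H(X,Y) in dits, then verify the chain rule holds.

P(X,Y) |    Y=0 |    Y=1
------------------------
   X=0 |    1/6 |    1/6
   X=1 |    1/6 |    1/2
H(X,Y) = 0.5396, H(X) = 0.2764, H(Y|X) = 0.2632 (all in dits)

Chain rule: H(X,Y) = H(X) + H(Y|X)

Left side — joint entropy directly:
H(X,Y) = -Σ p(x,y) log p(x,y) = 0.5396 dits

Right side — compute H(Y|X) from the conditional distributions:
P(X) = (1/3, 2/3), so H(X) = 0.2764 dits
H(Y|X) = Σ_x P(X=x) · H(Y|X=x):
  P(Y|X=0) = (1/2, 1/2), H(Y|X=0) = 0.3010, weight P(X=0) = 1/3
  P(Y|X=1) = (1/4, 3/4), H(Y|X=1) = 0.2442, weight P(X=1) = 2/3
H(Y|X) = 0.2632 dits

H(X) + H(Y|X) = 0.2764 + 0.2632 = 0.5396 dits

Both sides equal 0.5396 dits. ✓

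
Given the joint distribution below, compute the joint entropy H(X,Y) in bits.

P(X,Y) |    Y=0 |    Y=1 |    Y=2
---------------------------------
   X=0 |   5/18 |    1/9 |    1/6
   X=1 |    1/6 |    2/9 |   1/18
2.4411 bits

Joint entropy is H(X,Y) = -Σ_{x,y} p(x,y) log p(x,y).

Summing over all non-zero entries:
H(X,Y) = -[5/18·log_2(5/18) + 1/9·log_2(1/9) + 1/6·log_2(1/6) + 1/6·log_2(1/6) + 2/9·log_2(2/9) + 1/18·log_2(1/18)]
H(X,Y) = 2.4411 bits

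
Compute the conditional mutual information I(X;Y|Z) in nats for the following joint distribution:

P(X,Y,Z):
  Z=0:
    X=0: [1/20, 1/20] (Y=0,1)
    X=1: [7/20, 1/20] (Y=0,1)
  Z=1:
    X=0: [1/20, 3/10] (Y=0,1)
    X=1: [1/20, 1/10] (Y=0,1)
0.0414 nats

Conditional mutual information: I(X;Y|Z) = H(X|Z) + H(Y|Z) - H(X,Y|Z)

H(Z) = 0.6931
H(X,Z) = 1.2488 → H(X|Z) = 0.5556
H(Y,Z) = 1.1935 → H(Y|Z) = 0.5004
H(X,Y,Z) = 1.7078 → H(X,Y|Z) = 1.0147

I(X;Y|Z) = 0.5556 + 0.5004 - 1.0147 = 0.0414 nats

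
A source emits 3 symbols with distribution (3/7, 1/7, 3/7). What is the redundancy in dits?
0.0410 dits

Redundancy measures how far a source is from maximum entropy:
R = H_max - H(X)

Maximum entropy for 3 symbols: H_max = log_10(3) = 0.4771 dits
Actual entropy: H(X) = 0.4361 dits
Redundancy: R = 0.4771 - 0.4361 = 0.0410 dits

This redundancy represents potential for compression: the source could be compressed by 0.0410 dits per symbol.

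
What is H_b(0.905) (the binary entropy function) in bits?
0.4529 bits

The binary entropy function is:
H(p) = -p log(p) - (1-p) log(1-p)

H(0.905) = -0.905 × log_2(0.905) - 0.095 × log_2(0.095)
H(0.905) = 0.4529 bits

Note: Binary entropy is maximized at p=0.5 (H=1 bit) and minimized at p=0 or p=1 (H=0).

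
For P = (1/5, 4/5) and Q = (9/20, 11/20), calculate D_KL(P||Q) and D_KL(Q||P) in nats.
D_KL(P||Q) = 0.1376, D_KL(Q||P) = 0.1588

KL divergence is not symmetric: D_KL(P||Q) ≠ D_KL(Q||P) in general.

D_KL(P||Q) = 0.1376 nats
D_KL(Q||P) = 0.1588 nats

No, they are not equal!

This asymmetry is why KL divergence is not a true distance metric.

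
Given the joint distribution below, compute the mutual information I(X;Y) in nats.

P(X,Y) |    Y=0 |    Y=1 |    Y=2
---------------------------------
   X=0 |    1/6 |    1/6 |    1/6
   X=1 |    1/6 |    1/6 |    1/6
0.0000 nats

Mutual information: I(X;Y) = H(X) + H(Y) - H(X,Y)

Marginals:
P(X) = (1/2, 1/2), H(X) = 0.6931 nats
P(Y) = (1/3, 1/3, 1/3), H(Y) = 1.0986 nats

Joint entropy: H(X,Y) = 1.7918 nats

I(X;Y) = 0.6931 + 1.0986 - 1.7918 = 0.0000 nats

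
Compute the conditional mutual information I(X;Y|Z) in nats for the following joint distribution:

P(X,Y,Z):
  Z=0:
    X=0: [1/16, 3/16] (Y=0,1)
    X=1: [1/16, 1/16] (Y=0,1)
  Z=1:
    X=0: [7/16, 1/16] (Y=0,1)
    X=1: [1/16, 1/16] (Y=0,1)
0.0492 nats

Conditional mutual information: I(X;Y|Z) = H(X|Z) + H(Y|Z) - H(X,Y|Z)

H(Z) = 0.6616
H(X,Z) = 1.2130 → H(X|Z) = 0.5514
H(Y,Z) = 1.2130 → H(Y|Z) = 0.5514
H(X,Y,Z) = 1.7153 → H(X,Y|Z) = 1.0537

I(X;Y|Z) = 0.5514 + 0.5514 - 1.0537 = 0.0492 nats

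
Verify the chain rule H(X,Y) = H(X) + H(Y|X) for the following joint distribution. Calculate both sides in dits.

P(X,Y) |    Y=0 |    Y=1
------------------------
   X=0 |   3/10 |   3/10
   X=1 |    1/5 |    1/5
H(X,Y) = 0.5933, H(X) = 0.2923, H(Y|X) = 0.3010 (all in dits)

Chain rule: H(X,Y) = H(X) + H(Y|X)

Left side — joint entropy directly:
H(X,Y) = -Σ p(x,y) log p(x,y) = 0.5933 dits

Right side — compute H(Y|X) from the conditional distributions:
P(X) = (3/5, 2/5), so H(X) = 0.2923 dits
H(Y|X) = Σ_x P(X=x) · H(Y|X=x):
  P(Y|X=0) = (1/2, 1/2), H(Y|X=0) = 0.3010, weight P(X=0) = 3/5
  P(Y|X=1) = (1/2, 1/2), H(Y|X=1) = 0.3010, weight P(X=1) = 2/5
H(Y|X) = 0.3010 dits

H(X) + H(Y|X) = 0.2923 + 0.3010 = 0.5933 dits

Both sides equal 0.5933 dits. ✓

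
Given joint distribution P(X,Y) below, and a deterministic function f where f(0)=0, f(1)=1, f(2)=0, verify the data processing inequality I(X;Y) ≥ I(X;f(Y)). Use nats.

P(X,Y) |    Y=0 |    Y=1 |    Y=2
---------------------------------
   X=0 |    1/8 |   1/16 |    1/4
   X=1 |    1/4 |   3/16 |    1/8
I(X;Y) = 0.0673, I(X;f(Y)) = 0.0249, inequality holds: 0.0673 ≥ 0.0249

Data Processing Inequality: For any Markov chain X → Y → Z, we have I(X;Y) ≥ I(X;Z).

Here Z = f(Y) is a deterministic function of Y, forming X → Y → Z.

Original I(X;Y) = 0.0673 nats

After applying f:
P(X,Z) where Z=f(Y):
- P(X,Z=0) = P(X,Y=0) + P(X,Y=2)
- P(X,Z=1) = P(X,Y=1)

I(X;Z) = I(X;f(Y)) = 0.0249 nats

Verification: 0.0673 ≥ 0.0249 ✓

Information cannot be created by processing; the function f can only lose information about X.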